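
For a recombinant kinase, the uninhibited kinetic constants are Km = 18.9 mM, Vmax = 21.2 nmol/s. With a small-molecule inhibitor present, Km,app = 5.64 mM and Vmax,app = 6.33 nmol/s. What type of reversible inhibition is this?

Both Km and Vmax decrease by the same factor (~3.35-fold) — characteristic of uncompetitive inhibition.

uncompetitive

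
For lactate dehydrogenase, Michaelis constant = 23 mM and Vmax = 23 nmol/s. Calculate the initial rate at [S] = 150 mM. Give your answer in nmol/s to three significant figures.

19.9 nmol/s

v = Vmax·[S]/(Km + [S]) = 23 × 150 / (23 + 150)
  = 3450 / 173.0 = 19.9 nmol/s.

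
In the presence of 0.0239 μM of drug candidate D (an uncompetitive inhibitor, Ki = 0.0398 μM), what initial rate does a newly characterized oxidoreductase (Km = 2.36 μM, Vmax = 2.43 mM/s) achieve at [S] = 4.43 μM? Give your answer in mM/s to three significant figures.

1.14 mM/s

α = 1 + [I]/Ki = 1 + 0.0239/0.0398 = 1.601.
For an uncompetitive inhibitor, both parameters are divided by α, giving Vmax/α and Km/α: Km,app = 1.47 μM, Vmax,app = 1.52 mM/s.
v = Vmax,app·[S]/(Km,app + [S]) = 1.52 × 4.43/(1.47 + 4.43) = 1.14 mM/s.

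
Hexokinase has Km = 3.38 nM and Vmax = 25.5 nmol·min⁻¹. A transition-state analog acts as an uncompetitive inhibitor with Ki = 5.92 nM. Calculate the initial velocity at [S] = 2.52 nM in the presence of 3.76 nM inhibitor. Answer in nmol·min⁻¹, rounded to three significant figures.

8.57 nmol·min⁻¹

α = 1 + [I]/Ki = 1 + 3.76/5.92 = 1.635.
For an uncompetitive inhibitor, both parameters are divided by α, giving Vmax/α and Km/α: Km,app = 2.07 nM, Vmax,app = 15.6 nmol·min⁻¹.
v = Vmax,app·[S]/(Km,app + [S]) = 15.6 × 2.52/(2.07 + 2.52) = 8.57 nmol·min⁻¹.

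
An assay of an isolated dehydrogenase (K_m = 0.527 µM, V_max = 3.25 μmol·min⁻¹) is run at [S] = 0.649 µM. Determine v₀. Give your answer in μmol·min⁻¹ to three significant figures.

1.79 μmol·min⁻¹

v = Vmax·[S]/(Km + [S]) = 3.25 × 0.649 / (0.527 + 0.649)
  = 2.109 / 1.176 = 1.79 μmol·min⁻¹.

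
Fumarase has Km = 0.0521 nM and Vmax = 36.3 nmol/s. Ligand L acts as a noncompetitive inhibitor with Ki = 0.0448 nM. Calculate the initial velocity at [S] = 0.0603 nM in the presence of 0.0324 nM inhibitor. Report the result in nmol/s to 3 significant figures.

11.3 nmol/s

α = 1 + [I]/Ki = 1 + 0.0324/0.0448 = 1.723.
For a noncompetitive inhibitor, Vmax is reduced to Vmax/α while Km is unchanged: Km,app = 0.0521 nM, Vmax,app = 21.1 nmol/s.
v = Vmax,app·[S]/(Km,app + [S]) = 21.1 × 0.0603/(0.0521 + 0.0603) = 11.3 nmol/s.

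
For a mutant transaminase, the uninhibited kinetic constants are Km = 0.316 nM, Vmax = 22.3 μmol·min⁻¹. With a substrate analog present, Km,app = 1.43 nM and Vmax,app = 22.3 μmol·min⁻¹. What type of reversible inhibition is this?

competitive

Km increases (0.316 → 1.43 nM) while Vmax is unchanged — the hallmark of competitive inhibition.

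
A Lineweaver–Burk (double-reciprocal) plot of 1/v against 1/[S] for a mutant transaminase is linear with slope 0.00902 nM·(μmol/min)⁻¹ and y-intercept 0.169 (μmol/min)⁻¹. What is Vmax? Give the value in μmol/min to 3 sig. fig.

5.92 μmol/min

The y-intercept of a Lineweaver–Burk plot equals 1/Vmax, so Vmax = 1/0.169 = 5.92 μmol/min.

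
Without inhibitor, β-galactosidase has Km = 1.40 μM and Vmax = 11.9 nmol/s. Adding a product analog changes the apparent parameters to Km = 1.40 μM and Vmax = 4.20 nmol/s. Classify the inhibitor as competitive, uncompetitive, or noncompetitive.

Vmax decreases (11.9 → 4.20 nmol/s) while Km is unchanged — pure noncompetitive inhibition.

noncompetitive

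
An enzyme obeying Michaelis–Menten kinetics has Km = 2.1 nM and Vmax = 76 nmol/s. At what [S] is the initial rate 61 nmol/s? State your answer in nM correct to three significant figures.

8.54 nM

The required fractional saturation is v/Vmax = 61/76 = 0.8026.
Then [S]/(Km+[S]) = 0.8026 ⇒ [S] = 2.1 × 0.8026/(1 − 0.8026) = 8.54 nM.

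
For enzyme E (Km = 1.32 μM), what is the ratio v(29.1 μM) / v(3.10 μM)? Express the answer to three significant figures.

The fractional saturations are [S]/(Km+[S]) = 3.10/4.420 = 0.7014 and 29.1/30.42 = 0.9566.
v₂/v₁ is just their ratio: 0.9566/0.7014 = 1.36.

1.36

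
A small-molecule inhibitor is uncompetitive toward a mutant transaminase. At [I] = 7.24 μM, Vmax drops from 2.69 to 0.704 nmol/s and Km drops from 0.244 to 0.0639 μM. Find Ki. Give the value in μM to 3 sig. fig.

2.57 μM

Uncompetitive: Vmax,app = Vmax/α (and Km,app = Km/α) with α = 1 + [I]/Ki.
α = Vmax/Vmax,app = 2.69/0.704 = 3.821.
Since α = 1 + [I]/Ki, [I]/Ki = 3.821 − 1 = 2.821 and Ki = 7.24/2.821 = 2.57 μM.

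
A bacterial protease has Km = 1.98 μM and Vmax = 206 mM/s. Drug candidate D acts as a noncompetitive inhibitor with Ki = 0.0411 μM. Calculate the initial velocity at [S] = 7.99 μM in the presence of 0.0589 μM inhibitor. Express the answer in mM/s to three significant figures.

67.9 mM/s

With α = 1 + [I]/Ki = 1 + 0.0589/0.0411 = 2.433, the noncompetitive rate law is v = (Vmax/α)·[S] / (Km + [S]).
v = (206/2.433)×7.99 / (1.98 + 7.99) = 676.5/9.970 = 67.9 mM/s.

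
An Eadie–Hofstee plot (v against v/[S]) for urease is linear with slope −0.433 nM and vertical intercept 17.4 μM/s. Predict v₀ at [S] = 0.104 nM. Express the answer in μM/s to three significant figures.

3.37 μM/s

In the Eadie–Hofstee form v = Vmax − Km·(v/[S]), the slope is −Km and the intercept is Vmax, so Km = 0.433 nM and Vmax = 17.4 μM/s.
v = 17.4 × 0.104/(0.433 + 0.104) = 3.37 μM/s.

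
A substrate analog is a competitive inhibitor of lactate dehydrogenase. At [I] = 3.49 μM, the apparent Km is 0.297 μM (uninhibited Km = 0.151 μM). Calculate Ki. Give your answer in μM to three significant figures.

Competitive: Km,app = α·Km with α = 1 + [I]/Ki.
α = Km,app/Km = 0.297/0.151 = 1.967.
Ki = [I]/(α − 1) = 3.49/0.9669 = 3.61 μM.

3.61 μM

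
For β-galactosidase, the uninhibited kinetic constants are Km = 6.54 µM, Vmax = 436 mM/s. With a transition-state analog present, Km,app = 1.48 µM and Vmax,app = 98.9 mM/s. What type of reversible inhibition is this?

Both Km and Vmax decrease by the same factor (~4.41-fold) — characteristic of uncompetitive inhibition.

uncompetitive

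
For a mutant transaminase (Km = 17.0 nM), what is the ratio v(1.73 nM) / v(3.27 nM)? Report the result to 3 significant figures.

The fractional saturations are [S]/(Km+[S]) = 3.27/20.27 = 0.1613 and 1.73/18.73 = 0.09237.
v₂/v₁ is just their ratio: 0.09237/0.1613 = 0.573.

0.573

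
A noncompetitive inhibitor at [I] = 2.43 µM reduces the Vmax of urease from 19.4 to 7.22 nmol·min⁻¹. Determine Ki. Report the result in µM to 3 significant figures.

Noncompetitive: Vmax,app = Vmax/α with α = 1 + [I]/Ki.
α = Vmax/Vmax,app = 19.4/7.22 = 2.687.
Since α = 1 + [I]/Ki, [I]/Ki = 2.687 − 1 = 1.687 and Ki = 2.43/1.687 = 1.44 µM.

1.44 µM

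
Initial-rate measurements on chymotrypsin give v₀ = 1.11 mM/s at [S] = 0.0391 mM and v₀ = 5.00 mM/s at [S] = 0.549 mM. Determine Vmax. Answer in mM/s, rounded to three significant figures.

6.84 mM/s

From v = Vmax[S]/(Km+[S]), each point gives Vmax = v(Km+[S])/[S].
Equating: 1.11(Km+0.0391)/0.0391 = 5.00(Km+0.549)/0.549.
28.39·Km + 1.11 = 9.107·Km + 5.00, so (28.39 − 9.107)·Km = 5.00 − 1.11.
Km = 3.890/19.28 = 0.202 mM; then Vmax = 1.11(0.202+0.0391)/0.0391 = 6.84 mM/s.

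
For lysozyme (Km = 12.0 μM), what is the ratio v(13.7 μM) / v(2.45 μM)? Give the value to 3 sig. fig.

Since Vmax cancels, v₂/v₁ = [S]₂(Km+[S]₁) / [S]₁(Km+[S]₂).
= 13.7×(12.0+2.45) / (2.45×(12.0+13.7)) = 198.0/62.96 = 3.14.

3.14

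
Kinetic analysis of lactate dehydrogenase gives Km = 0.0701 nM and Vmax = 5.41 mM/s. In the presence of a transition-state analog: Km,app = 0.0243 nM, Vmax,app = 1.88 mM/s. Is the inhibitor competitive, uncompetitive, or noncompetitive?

uncompetitive

Both Km and Vmax decrease by the same factor (~2.88-fold) — characteristic of uncompetitive inhibition.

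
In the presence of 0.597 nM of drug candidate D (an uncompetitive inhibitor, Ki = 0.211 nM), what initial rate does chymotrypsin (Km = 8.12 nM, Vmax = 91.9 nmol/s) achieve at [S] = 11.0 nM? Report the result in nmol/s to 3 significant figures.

α = 1 + [I]/Ki = 1 + 0.597/0.211 = 3.829.
For an uncompetitive inhibitor, both parameters are divided by α, giving Vmax/α and Km/α: Km,app = 2.12 nM, Vmax,app = 24.0 nmol/s.
v = Vmax,app·[S]/(Km,app + [S]) = 24.0 × 11.0/(2.12 + 11.0) = 20.1 nmol/s.

20.1 nmol/s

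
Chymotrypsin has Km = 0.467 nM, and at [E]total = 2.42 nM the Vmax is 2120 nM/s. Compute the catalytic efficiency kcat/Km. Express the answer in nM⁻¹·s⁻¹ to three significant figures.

1880 nM⁻¹·s⁻¹

kcat = Vmax/[E]total = 2120/2.42 = 876 s⁻¹.
kcat/Km = 876/0.467 = 1880 nM⁻¹·s⁻¹.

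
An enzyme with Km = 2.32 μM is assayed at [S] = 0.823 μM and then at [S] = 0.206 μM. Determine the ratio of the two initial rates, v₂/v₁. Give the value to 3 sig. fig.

0.311

The fractional saturations are [S]/(Km+[S]) = 0.823/3.143 = 0.2619 and 0.206/2.526 = 0.08155.
v₂/v₁ is just their ratio: 0.08155/0.2619 = 0.311.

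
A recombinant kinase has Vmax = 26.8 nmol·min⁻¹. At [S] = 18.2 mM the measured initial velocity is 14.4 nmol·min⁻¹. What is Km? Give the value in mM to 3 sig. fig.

15.7 mM

From v = Vmax[S]/(Km+[S]), Km = [S](Vmax − v)/v.
Km = 18.2 × (26.8 − 14.4) / 14.4 = 225.7/14.4 = 15.7 mM.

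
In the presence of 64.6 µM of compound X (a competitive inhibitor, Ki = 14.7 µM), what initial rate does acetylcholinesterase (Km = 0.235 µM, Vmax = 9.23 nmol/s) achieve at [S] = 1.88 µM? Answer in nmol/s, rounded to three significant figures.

With α = 1 + [I]/Ki = 1 + 64.6/14.7 = 5.395, the competitive rate law is v = Vmax[S] / (αKm + [S]).
v = 9.23×1.88 / (5.395×0.235 + 1.88) = 17.35/3.148 = 5.51 nmol/s.

5.51 nmol/s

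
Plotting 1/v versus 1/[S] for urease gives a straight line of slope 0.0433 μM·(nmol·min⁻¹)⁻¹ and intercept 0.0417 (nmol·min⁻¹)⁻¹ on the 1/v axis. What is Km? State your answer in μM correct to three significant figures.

y-intercept = 1/Vmax ⇒ Vmax = 24.0 nmol·min⁻¹; slope = Km/Vmax ⇒ Km = slope × Vmax.
Km = 0.0433 × 24.0 = 1.04 μM.

1.04 μM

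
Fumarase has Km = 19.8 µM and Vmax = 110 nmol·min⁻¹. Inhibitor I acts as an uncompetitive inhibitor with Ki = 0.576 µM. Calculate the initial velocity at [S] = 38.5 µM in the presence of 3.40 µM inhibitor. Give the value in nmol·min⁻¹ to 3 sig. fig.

α = 1 + [I]/Ki = 1 + 3.40/0.576 = 6.903.
For an uncompetitive inhibitor, both parameters are divided by α, giving Vmax/α and Km/α: Km,app = 2.87 µM, Vmax,app = 15.9 nmol·min⁻¹.
v = Vmax,app·[S]/(Km,app + [S]) = 15.9 × 38.5/(2.87 + 38.5) = 14.8 nmol·min⁻¹.

14.8 nmol·min⁻¹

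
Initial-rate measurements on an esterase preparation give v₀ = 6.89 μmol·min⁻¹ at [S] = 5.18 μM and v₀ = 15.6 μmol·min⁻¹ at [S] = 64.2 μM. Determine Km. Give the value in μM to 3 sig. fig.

From v = Vmax[S]/(Km+[S]), each point gives Vmax = v(Km+[S])/[S].
Equating: 6.89(Km+5.18)/5.18 = 15.6(Km+64.2)/64.2.
1.330·Km + 6.89 = 0.2430·Km + 15.6, so (1.330 − 0.2430)·Km = 15.6 − 6.89.
Km = 8.710/1.087 = 8.01 μM; then Vmax = 6.89(8.01+5.18)/5.18 = 17.5 μmol·min⁻¹.

8.01 μM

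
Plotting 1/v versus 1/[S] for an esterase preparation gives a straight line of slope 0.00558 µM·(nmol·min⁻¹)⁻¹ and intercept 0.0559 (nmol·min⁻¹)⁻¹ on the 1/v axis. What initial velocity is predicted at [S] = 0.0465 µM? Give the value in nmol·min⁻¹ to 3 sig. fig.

5.69 nmol·min⁻¹

The y-intercept is 1/Vmax, so Vmax = 1/0.0559 = 17.9 nmol·min⁻¹.
The slope is Km/Vmax, so Km = 0.00558 × 17.9 = 0.0998 µM.
Then v = 17.9 × 0.0465/(0.0998 + 0.0465) = 5.69 nmol·min⁻¹.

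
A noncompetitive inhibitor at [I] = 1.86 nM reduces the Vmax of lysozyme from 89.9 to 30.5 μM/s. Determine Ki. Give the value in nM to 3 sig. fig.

Noncompetitive: Vmax,app = Vmax/α with α = 1 + [I]/Ki.
α = Vmax/Vmax,app = 89.9/30.5 = 2.948.
Since α = 1 + [I]/Ki, [I]/Ki = 2.948 − 1 = 1.948 and Ki = 1.86/1.948 = 0.955 nM.

0.955 nM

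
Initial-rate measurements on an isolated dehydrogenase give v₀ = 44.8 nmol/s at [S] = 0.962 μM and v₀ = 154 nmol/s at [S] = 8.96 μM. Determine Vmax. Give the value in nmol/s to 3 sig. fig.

218 nmol/s

From v = Vmax[S]/(Km+[S]), each point gives Vmax = v(Km+[S])/[S].
Equating: 44.8(Km+0.962)/0.962 = 154(Km+8.96)/8.96.
46.57·Km + 44.8 = 17.19·Km + 154, so (46.57 − 17.19)·Km = 154 − 44.8.
Km = 109.2/29.38 = 3.72 μM; then Vmax = 44.8(3.72+0.962)/0.962 = 218 nmol/s.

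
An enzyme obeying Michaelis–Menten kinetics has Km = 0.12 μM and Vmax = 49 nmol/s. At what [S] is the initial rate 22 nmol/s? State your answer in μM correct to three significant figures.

Rearranging v = Vmax[S]/(Km+[S]) gives [S] = Km·v/(Vmax − v).
[S] = 0.12 × 22 / (49 − 22) = 2.640/27.00 = 0.0978 μM.

0.0978 μM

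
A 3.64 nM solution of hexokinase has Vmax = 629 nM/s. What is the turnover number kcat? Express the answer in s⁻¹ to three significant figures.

173 s⁻¹

kcat = Vmax/[E]total = 629 nM/s / 3.64 nM = 173 s⁻¹.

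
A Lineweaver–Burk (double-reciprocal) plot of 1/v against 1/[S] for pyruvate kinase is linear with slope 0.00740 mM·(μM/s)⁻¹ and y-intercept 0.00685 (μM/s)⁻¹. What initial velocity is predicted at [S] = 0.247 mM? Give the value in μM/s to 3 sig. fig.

The y-intercept is 1/Vmax, so Vmax = 1/0.00685 = 146 μM/s.
The slope is Km/Vmax, so Km = 0.00740 × 146 = 1.08 mM.
Then v = 146 × 0.247/(1.08 + 0.247) = 27.2 μM/s.

27.2 μM/s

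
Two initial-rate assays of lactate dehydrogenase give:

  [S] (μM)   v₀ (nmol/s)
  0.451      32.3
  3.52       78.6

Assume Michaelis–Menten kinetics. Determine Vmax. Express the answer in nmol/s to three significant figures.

99.6 nmol/s

In reciprocal form, 1/v = (Km/Vmax)·(1/[S]) + 1/Vmax. The two points give (1/[S], 1/v) = (2.217, 0.03096) and (0.2841, 0.01272).
Slope = (0.03096 − 0.01272)/(2.217 − 0.2841) = 0.009434; intercept = 0.03096 − 0.009434×2.217 = 0.01004.
Vmax = 1/intercept = 99.6 nmol/s; Km = slope × Vmax = 0.009434 × 99.6 = 0.939 μM.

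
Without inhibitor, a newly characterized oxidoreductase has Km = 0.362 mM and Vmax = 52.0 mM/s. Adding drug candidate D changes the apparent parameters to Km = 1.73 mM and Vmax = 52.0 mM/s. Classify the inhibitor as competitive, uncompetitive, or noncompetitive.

competitive

Km increases (0.362 → 1.73 mM) while Vmax is unchanged — the hallmark of competitive inhibition.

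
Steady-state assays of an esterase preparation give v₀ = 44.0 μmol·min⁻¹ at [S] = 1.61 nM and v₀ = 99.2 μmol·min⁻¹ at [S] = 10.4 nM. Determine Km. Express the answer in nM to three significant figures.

3.10 nM

From v = Vmax[S]/(Km+[S]), each point gives Vmax = v(Km+[S])/[S].
Equating: 44.0(Km+1.61)/1.61 = 99.2(Km+10.4)/10.4.
27.33·Km + 44.0 = 9.538·Km + 99.2, so (27.33 − 9.538)·Km = 99.2 − 44.0.
Km = 55.20/17.79 = 3.10 nM; then Vmax = 44.0(3.10+1.61)/1.61 = 129 μmol·min⁻¹.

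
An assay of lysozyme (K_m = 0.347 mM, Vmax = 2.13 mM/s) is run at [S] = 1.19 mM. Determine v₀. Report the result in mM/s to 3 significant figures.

1.65 mM/s

[S]/(Km+[S]) = 1.19/1.537 = 0.7742, the fractional saturation.
v = 0.7742 × Vmax = 0.7742 × 2.13 = 1.65 mM/s.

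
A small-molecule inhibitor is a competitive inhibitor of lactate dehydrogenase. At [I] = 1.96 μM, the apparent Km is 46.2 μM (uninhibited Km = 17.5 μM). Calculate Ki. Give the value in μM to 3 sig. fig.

1.20 μM

Competitive: Km,app = α·Km with α = 1 + [I]/Ki.
α = Km,app/Km = 46.2/17.5 = 2.640.
Ki = [I]/(α − 1) = 1.96/1.640 = 1.20 μM.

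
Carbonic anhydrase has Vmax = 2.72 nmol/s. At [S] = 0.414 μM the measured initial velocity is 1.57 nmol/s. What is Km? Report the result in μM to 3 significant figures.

0.303 μM

v/Vmax = 1.57/2.72 = 0.5772 = [S]/(Km+[S]).
So Km + [S] = [S]/0.5772 = 0.7172 μM, giving Km = 0.7172 − 0.414 = 0.303 μM.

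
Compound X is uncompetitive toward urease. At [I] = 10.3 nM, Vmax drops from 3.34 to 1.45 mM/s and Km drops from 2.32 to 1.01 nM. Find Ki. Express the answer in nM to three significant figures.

7.90 nM

Uncompetitive: Vmax,app = Vmax/α (and Km,app = Km/α) with α = 1 + [I]/Ki.
α = Vmax/Vmax,app = 3.34/1.45 = 2.303.
Ki = [I]/(α − 1) = 10.3/1.303 = 7.90 nM.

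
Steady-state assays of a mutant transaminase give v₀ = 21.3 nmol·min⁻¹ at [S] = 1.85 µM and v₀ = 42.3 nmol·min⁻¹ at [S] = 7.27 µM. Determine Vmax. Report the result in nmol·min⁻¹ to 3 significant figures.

63.8 nmol·min⁻¹

In reciprocal form, 1/v = (Km/Vmax)·(1/[S]) + 1/Vmax. The two points give (1/[S], 1/v) = (0.5405, 0.04695) and (0.1376, 0.02364).
Slope = (0.04695 − 0.02364)/(0.5405 − 0.1376) = 0.05784; intercept = 0.04695 − 0.05784×0.5405 = 0.01569.
Vmax = 1/intercept = 63.8 nmol·min⁻¹; Km = slope × Vmax = 0.05784 × 63.8 = 3.69 µM.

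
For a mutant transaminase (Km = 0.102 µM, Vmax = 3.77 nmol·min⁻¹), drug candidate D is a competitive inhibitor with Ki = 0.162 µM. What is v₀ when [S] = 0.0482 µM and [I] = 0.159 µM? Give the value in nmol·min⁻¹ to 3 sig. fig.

With α = 1 + [I]/Ki = 1 + 0.159/0.162 = 1.981, the competitive rate law is v = Vmax[S] / (αKm + [S]).
v = 3.77×0.0482 / (1.981×0.102 + 0.0482) = 0.1817/0.2503 = 0.726 nmol·min⁻¹.

0.726 nmol·min⁻¹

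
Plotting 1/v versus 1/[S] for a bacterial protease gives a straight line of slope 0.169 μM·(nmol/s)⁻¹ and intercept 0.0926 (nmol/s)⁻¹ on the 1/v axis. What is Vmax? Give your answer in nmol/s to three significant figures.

10.8 nmol/s

The y-intercept of a Lineweaver–Burk plot equals 1/Vmax, so Vmax = 1/0.0926 = 10.8 nmol/s.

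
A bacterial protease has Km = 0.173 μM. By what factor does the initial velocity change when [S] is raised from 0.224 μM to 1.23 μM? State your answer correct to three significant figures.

1.55

The fractional saturations are [S]/(Km+[S]) = 0.224/0.3970 = 0.5642 and 1.23/1.403 = 0.8767.
v₂/v₁ is just their ratio: 0.8767/0.5642 = 1.55.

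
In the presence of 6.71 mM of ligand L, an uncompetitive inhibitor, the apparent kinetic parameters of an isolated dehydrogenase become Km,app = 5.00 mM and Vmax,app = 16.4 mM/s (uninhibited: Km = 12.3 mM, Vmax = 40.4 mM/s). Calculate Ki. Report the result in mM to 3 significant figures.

4.59 mM

Uncompetitive: Vmax,app = Vmax/α (and Km,app = Km/α) with α = 1 + [I]/Ki.
α = Vmax/Vmax,app = 40.4/16.4 = 2.463.
Since α = 1 + [I]/Ki, [I]/Ki = 2.463 − 1 = 1.463 and Ki = 6.71/1.463 = 4.59 mM.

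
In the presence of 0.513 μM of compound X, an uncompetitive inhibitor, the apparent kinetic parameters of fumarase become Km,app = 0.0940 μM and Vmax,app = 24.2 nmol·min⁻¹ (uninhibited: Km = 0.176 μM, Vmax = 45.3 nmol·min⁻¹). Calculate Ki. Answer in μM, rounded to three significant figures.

Uncompetitive: Vmax,app = Vmax/α (and Km,app = Km/α) with α = 1 + [I]/Ki.
α = Vmax/Vmax,app = 45.3/24.2 = 1.872.
Since α = 1 + [I]/Ki, [I]/Ki = 1.872 − 1 = 0.8719 and Ki = 0.513/0.8719 = 0.588 μM.

0.588 μM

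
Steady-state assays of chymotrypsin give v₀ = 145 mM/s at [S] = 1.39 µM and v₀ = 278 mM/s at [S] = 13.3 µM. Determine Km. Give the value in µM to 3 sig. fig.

In reciprocal form, 1/v = (Km/Vmax)·(1/[S]) + 1/Vmax. The two points give (1/[S], 1/v) = (0.7194, 0.006897) and (0.07519, 0.003597).
Slope = (0.006897 − 0.003597)/(0.7194 − 0.07519) = 0.005121; intercept = 0.006897 − 0.005121×0.7194 = 0.003212.
Vmax = 1/intercept = 311 mM/s; Km = slope × Vmax = 0.005121 × 311 = 1.59 µM.

1.59 µM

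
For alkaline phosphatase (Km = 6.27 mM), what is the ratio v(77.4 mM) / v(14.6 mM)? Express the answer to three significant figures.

1.32

Since Vmax cancels, v₂/v₁ = [S]₂(Km+[S]₁) / [S]₁(Km+[S]₂).
= 77.4×(6.27+14.6) / (14.6×(6.27+77.4)) = 1615/1222 = 1.32.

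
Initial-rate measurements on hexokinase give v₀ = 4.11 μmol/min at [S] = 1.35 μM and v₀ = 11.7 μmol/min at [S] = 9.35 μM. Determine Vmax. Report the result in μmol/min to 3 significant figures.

In reciprocal form, 1/v = (Km/Vmax)·(1/[S]) + 1/Vmax. The two points give (1/[S], 1/v) = (0.7407, 0.2433) and (0.1070, 0.08547).
Slope = (0.2433 − 0.08547)/(0.7407 − 0.1070) = 0.2490; intercept = 0.2433 − 0.2490×0.7407 = 0.05883.
Vmax = 1/intercept = 17.0 μmol/min; Km = slope × Vmax = 0.2490 × 17.0 = 4.23 μM.

17.0 μmol/min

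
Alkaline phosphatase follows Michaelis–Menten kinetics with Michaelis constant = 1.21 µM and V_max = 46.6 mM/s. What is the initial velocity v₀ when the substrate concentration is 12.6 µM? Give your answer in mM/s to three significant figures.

42.5 mM/s

v = Vmax·[S]/(Km + [S]) = 46.6 × 12.6 / (1.21 + 12.6)
  = 587.2 / 13.81 = 42.5 mM/s.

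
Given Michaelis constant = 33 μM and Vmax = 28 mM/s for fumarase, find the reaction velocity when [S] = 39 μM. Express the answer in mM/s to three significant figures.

v = Vmax·[S]/(Km + [S]) = 28 × 39 / (33 + 39)
  = 1092 / 72.00 = 15.2 mM/s.

15.2 mM/s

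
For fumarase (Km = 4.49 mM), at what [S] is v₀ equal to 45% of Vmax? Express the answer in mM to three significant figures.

v/Vmax = [S]/(Km+[S]) = 0.45, so [S] = Km·0.45/(1 − 0.45) = 4.49 × 0.8182.
[S] = 3.67 mM.

3.67 mM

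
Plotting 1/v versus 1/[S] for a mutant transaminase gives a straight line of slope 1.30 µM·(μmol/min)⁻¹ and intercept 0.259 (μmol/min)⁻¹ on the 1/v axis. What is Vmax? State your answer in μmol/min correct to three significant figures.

The y-intercept of a Lineweaver–Burk plot equals 1/Vmax, so Vmax = 1/0.259 = 3.86 μmol/min.

3.86 μmol/min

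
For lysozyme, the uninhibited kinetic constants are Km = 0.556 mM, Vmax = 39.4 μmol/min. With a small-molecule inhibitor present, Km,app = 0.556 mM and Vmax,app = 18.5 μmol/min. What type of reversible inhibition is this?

Vmax decreases (39.4 → 18.5 μmol/min) while Km is unchanged — pure noncompetitive inhibition.

noncompetitive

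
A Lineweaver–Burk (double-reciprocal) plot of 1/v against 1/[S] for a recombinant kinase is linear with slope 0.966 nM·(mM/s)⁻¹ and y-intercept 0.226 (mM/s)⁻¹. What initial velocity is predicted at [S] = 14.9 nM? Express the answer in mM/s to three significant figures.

The y-intercept is 1/Vmax, so Vmax = 1/0.226 = 4.42 mM/s.
The slope is Km/Vmax, so Km = 0.966 × 4.42 = 4.27 nM.
Then v = 4.42 × 14.9/(4.27 + 14.9) = 3.44 mM/s.

3.44 mM/s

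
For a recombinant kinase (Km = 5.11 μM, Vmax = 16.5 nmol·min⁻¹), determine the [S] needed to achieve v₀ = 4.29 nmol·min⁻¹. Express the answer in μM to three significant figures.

Rearranging v = Vmax[S]/(Km+[S]) gives [S] = Km·v/(Vmax − v).
[S] = 5.11 × 4.29 / (16.5 − 4.29) = 21.92/12.21 = 1.80 μM.

1.80 μM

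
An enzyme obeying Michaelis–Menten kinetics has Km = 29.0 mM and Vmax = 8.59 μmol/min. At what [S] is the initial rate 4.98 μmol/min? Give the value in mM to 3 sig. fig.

The required fractional saturation is v/Vmax = 4.98/8.59 = 0.5797.
Then [S]/(Km+[S]) = 0.5797 ⇒ [S] = 29.0 × 0.5797/(1 − 0.5797) = 40.0 mM.

40.0 mM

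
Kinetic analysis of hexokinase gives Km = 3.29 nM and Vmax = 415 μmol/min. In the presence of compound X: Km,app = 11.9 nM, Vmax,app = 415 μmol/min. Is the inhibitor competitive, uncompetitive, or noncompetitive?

Km increases (3.29 → 11.9 nM) while Vmax is unchanged — the hallmark of competitive inhibition.

competitive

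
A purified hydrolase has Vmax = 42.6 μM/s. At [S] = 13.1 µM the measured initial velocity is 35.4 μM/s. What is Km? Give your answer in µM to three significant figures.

v/Vmax = 35.4/42.6 = 0.8310 = [S]/(Km+[S]).
So Km + [S] = [S]/0.8310 = 15.76 µM, giving Km = 15.76 − 13.1 = 2.66 µM.

2.66 µM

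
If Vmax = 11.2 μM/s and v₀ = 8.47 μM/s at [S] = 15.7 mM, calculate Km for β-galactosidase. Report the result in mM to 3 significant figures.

From v = Vmax[S]/(Km+[S]), Km = [S](Vmax − v)/v.
Km = 15.7 × (11.2 − 8.47) / 8.47 = 42.86/8.47 = 5.06 mM.

5.06 mM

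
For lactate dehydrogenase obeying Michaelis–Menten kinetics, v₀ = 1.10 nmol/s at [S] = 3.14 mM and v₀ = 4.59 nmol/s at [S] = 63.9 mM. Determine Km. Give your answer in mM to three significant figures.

12.5 mM

In reciprocal form, 1/v = (Km/Vmax)·(1/[S]) + 1/Vmax. The two points give (1/[S], 1/v) = (0.3185, 0.9091) and (0.01565, 0.2179).
Slope = (0.9091 − 0.2179)/(0.3185 − 0.01565) = 2.283; intercept = 0.9091 − 2.283×0.3185 = 0.1821.
Vmax = 1/intercept = 5.49 nmol/s; Km = slope × Vmax = 2.283 × 5.49 = 12.5 mM.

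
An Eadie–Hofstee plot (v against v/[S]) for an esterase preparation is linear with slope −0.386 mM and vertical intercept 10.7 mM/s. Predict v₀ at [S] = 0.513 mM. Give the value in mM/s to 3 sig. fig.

In the Eadie–Hofstee form v = Vmax − Km·(v/[S]), the slope is −Km and the intercept is Vmax, so Km = 0.386 mM and Vmax = 10.7 mM/s.
v = 10.7 × 0.513/(0.386 + 0.513) = 6.11 mM/s.

6.11 mM/s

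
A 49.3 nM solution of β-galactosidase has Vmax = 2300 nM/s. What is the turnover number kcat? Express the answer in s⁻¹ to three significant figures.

46.7 s⁻¹

kcat = Vmax/[E]total = 2300 nM/s / 49.3 nM = 46.7 s⁻¹.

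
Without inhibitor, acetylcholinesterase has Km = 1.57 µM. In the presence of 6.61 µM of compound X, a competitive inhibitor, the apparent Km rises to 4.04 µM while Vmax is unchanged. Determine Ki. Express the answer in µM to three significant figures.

Competitive: Km,app = α·Km with α = 1 + [I]/Ki.
α = Km,app/Km = 4.04/1.57 = 2.573.
Ki = [I]/(α − 1) = 6.61/1.573 = 4.20 µM.

4.20 µM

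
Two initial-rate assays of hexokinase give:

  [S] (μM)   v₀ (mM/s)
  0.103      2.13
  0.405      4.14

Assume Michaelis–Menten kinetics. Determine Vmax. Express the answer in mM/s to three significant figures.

6.10 mM/s

From v = Vmax[S]/(Km+[S]), each point gives Vmax = v(Km+[S])/[S].
Equating: 2.13(Km+0.103)/0.103 = 4.14(Km+0.405)/0.405.
20.68·Km + 2.13 = 10.22·Km + 4.14, so (20.68 − 10.22)·Km = 4.14 − 2.13.
Km = 2.010/10.46 = 0.192 μM; then Vmax = 2.13(0.192+0.103)/0.103 = 6.10 mM/s.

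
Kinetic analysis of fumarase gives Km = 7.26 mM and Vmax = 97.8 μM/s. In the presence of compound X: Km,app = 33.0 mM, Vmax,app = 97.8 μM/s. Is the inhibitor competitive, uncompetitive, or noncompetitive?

competitive

Km increases (7.26 → 33.0 mM) while Vmax is unchanged — the hallmark of competitive inhibition.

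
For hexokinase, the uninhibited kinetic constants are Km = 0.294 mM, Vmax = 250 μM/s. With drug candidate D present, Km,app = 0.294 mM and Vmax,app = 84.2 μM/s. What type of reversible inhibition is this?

Vmax decreases (250 → 84.2 μM/s) while Km is unchanged — pure noncompetitive inhibition.

noncompetitive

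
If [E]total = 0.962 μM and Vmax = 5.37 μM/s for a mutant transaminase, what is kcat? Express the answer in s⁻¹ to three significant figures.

kcat = Vmax/[E]total = 5.37 μM/s / 0.962 μM = 5.58 s⁻¹.

5.58 s⁻¹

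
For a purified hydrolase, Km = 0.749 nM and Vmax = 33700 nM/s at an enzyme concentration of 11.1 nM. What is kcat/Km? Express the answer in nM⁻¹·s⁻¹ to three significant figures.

kcat = Vmax/[E]total = 33700/11.1 = 3040 s⁻¹.
kcat/Km = 3040/0.749 = 4050 nM⁻¹·s⁻¹.

4050 nM⁻¹·s⁻¹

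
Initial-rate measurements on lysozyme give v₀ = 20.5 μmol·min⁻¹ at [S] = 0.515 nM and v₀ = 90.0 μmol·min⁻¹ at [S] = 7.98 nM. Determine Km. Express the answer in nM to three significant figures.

2.44 nM

From v = Vmax[S]/(Km+[S]), each point gives Vmax = v(Km+[S])/[S].
Equating: 20.5(Km+0.515)/0.515 = 90.0(Km+7.98)/7.98.
39.81·Km + 20.5 = 11.28·Km + 90.0, so (39.81 − 11.28)·Km = 90.0 − 20.5.
Km = 69.50/28.53 = 2.44 nM; then Vmax = 20.5(2.44+0.515)/0.515 = 117 μmol·min⁻¹.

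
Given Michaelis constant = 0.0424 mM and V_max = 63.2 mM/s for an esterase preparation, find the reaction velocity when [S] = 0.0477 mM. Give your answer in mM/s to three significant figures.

[S]/(Km+[S]) = 0.0477/0.09010 = 0.5294, the fractional saturation.
v = 0.5294 × Vmax = 0.5294 × 63.2 = 33.5 mM/s.

33.5 mM/s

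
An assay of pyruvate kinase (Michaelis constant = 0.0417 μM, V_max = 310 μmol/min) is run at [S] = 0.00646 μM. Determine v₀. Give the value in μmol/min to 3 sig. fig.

41.6 μmol/min

v = Vmax·[S]/(Km + [S]) = 310 × 0.00646 / (0.0417 + 0.00646)
  = 2.003 / 0.04816 = 41.6 μmol/min.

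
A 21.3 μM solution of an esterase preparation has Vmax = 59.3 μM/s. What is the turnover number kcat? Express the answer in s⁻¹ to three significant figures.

2.78 s⁻¹

kcat = Vmax/[E]total = 59.3 μM/s / 21.3 μM = 2.78 s⁻¹.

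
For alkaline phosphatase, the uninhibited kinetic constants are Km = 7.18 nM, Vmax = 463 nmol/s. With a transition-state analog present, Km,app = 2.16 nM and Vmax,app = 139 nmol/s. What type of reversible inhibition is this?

uncompetitive

Both Km and Vmax decrease by the same factor (~3.33-fold) — characteristic of uncompetitive inhibition.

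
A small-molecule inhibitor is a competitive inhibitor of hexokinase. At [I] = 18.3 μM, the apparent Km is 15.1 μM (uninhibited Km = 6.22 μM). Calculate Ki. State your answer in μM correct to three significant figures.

12.8 μM

Competitive: Km,app = α·Km with α = 1 + [I]/Ki.
α = Km,app/Km = 15.1/6.22 = 2.428.
Ki = [I]/(α − 1) = 18.3/1.428 = 12.8 μM.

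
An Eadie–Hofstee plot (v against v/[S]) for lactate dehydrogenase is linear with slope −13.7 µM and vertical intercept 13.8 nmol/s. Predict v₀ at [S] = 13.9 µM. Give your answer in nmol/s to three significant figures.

6.95 nmol/s

In the Eadie–Hofstee form v = Vmax − Km·(v/[S]), the slope is −Km and the intercept is Vmax, so Km = 13.7 µM and Vmax = 13.8 nmol/s.
v = 13.8 × 13.9/(13.7 + 13.9) = 6.95 nmol/s.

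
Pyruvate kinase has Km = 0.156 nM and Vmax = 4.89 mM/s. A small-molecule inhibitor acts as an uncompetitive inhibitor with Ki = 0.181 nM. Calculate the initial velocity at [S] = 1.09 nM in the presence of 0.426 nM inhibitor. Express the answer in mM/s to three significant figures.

With α = 1 + [I]/Ki = 1 + 0.426/0.181 = 3.354, the uncompetitive rate law is v = (Vmax/α)·[S] / (Km/α + [S]).
v = (4.89/3.354)×1.09 / (0.156/3.354 + 1.09) = 1.589/1.137 = 1.40 mM/s.

1.40 mM/s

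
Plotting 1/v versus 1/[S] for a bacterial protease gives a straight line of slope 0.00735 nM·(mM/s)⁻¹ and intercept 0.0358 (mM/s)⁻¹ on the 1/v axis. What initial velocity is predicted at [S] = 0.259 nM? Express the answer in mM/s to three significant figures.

The y-intercept is 1/Vmax, so Vmax = 1/0.0358 = 27.9 mM/s.
The slope is Km/Vmax, so Km = 0.00735 × 27.9 = 0.205 nM.
Then v = 27.9 × 0.259/(0.205 + 0.259) = 15.6 mM/s.

15.6 mM/s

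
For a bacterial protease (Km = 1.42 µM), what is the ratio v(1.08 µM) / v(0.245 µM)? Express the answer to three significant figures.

Since Vmax cancels, v₂/v₁ = [S]₂(Km+[S]₁) / [S]₁(Km+[S]₂).
= 1.08×(1.42+0.245) / (0.245×(1.42+1.08)) = 1.798/0.6125 = 2.94.

2.94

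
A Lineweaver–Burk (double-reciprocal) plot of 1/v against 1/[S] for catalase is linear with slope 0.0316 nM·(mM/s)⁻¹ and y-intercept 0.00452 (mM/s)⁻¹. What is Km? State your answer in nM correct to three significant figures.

6.99 nM

y-intercept = 1/Vmax ⇒ Vmax = 221 mM/s; slope = Km/Vmax ⇒ Km = slope × Vmax.
Km = 0.0316 × 221 = 6.99 nM.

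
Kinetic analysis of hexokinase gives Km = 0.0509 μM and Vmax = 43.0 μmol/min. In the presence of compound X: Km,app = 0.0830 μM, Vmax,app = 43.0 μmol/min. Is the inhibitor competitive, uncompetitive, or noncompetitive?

competitive

Km increases (0.0509 → 0.0830 μM) while Vmax is unchanged — the hallmark of competitive inhibition.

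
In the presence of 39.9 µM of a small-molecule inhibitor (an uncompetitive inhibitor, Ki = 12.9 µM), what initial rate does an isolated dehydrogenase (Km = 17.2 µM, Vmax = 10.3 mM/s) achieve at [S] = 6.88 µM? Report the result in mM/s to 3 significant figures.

With α = 1 + [I]/Ki = 1 + 39.9/12.9 = 4.093, the uncompetitive rate law is v = (Vmax/α)·[S] / (Km/α + [S]).
v = (10.3/4.093)×6.88 / (17.2/4.093 + 6.88) = 17.31/11.08 = 1.56 mM/s.

1.56 mM/s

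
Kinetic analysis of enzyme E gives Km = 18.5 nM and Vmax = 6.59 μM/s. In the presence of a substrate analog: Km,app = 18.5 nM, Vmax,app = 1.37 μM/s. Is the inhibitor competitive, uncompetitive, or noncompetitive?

noncompetitive

Vmax decreases (6.59 → 1.37 μM/s) while Km is unchanged — pure noncompetitive inhibition.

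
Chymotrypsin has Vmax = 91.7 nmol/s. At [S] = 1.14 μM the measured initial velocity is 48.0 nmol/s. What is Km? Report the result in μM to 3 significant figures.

1.04 μM

v/Vmax = 48.0/91.7 = 0.5234 = [S]/(Km+[S]).
So Km + [S] = [S]/0.5234 = 2.178 μM, giving Km = 2.178 − 1.14 = 1.04 μM.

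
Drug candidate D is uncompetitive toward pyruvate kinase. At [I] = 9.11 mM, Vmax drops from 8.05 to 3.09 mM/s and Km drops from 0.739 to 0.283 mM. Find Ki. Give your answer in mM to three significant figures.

5.68 mM

Uncompetitive: Vmax,app = Vmax/α (and Km,app = Km/α) with α = 1 + [I]/Ki.
α = Vmax/Vmax,app = 8.05/3.09 = 2.605.
Since α = 1 + [I]/Ki, [I]/Ki = 2.605 − 1 = 1.605 and Ki = 9.11/1.605 = 5.68 mM.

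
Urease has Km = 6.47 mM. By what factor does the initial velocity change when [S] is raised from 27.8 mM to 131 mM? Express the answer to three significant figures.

Since Vmax cancels, v₂/v₁ = [S]₂(Km+[S]₁) / [S]₁(Km+[S]₂).
= 131×(6.47+27.8) / (27.8×(6.47+131)) = 4489/3822 = 1.17.

1.17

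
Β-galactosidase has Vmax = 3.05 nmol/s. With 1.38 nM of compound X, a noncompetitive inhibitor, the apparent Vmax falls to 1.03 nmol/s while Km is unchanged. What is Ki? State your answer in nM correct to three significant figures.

0.704 nM

Noncompetitive: Vmax,app = Vmax/α with α = 1 + [I]/Ki.
α = Vmax/Vmax,app = 3.05/1.03 = 2.961.
Ki = [I]/(α − 1) = 1.38/1.961 = 0.704 nM.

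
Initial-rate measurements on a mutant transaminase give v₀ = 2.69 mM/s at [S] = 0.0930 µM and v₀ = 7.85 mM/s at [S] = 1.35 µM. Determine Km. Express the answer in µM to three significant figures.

0.223 µM

From v = Vmax[S]/(Km+[S]), each point gives Vmax = v(Km+[S])/[S].
Equating: 2.69(Km+0.0930)/0.0930 = 7.85(Km+1.35)/1.35.
28.92·Km + 2.69 = 5.815·Km + 7.85, so (28.92 − 5.815)·Km = 7.85 − 2.69.
Km = 5.160/23.11 = 0.223 µM; then Vmax = 2.69(0.223+0.0930)/0.0930 = 9.15 mM/s.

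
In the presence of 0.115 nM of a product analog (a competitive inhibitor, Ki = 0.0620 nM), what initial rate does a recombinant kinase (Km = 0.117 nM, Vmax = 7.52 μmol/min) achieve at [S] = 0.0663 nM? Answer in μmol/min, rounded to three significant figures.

1.25 μmol/min

α = 1 + [I]/Ki = 1 + 0.115/0.0620 = 2.855.
For a competitive inhibitor, Vmax is unchanged and the apparent Km becomes α·Km: Km,app = 0.334 nM, Vmax,app = 7.52 μmol/min.
v = Vmax,app·[S]/(Km,app + [S]) = 7.52 × 0.0663/(0.334 + 0.0663) = 1.25 μmol/min.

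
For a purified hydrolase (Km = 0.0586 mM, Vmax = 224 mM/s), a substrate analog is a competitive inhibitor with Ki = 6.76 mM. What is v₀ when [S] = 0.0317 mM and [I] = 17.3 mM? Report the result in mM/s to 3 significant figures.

With α = 1 + [I]/Ki = 1 + 17.3/6.76 = 3.559, the competitive rate law is v = Vmax[S] / (αKm + [S]).
v = 224×0.0317 / (3.559×0.0586 + 0.0317) = 7.101/0.2403 = 29.6 mM/s.

29.6 mM/s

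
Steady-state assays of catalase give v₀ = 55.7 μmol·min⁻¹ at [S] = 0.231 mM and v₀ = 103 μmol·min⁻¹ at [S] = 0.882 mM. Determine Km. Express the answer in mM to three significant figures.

0.380 mM

In reciprocal form, 1/v = (Km/Vmax)·(1/[S]) + 1/Vmax. The two points give (1/[S], 1/v) = (4.329, 0.01795) and (1.134, 0.009709).
Slope = (0.01795 − 0.009709)/(4.329 − 1.134) = 0.002580; intercept = 0.01795 − 0.002580×4.329 = 0.006783.
Vmax = 1/intercept = 147 μmol·min⁻¹; Km = slope × Vmax = 0.002580 × 147 = 0.380 mM.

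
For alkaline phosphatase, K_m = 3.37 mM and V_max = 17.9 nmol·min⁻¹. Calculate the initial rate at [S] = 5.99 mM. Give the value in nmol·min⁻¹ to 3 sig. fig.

11.5 nmol·min⁻¹

[S]/(Km+[S]) = 5.99/9.360 = 0.6400, the fractional saturation.
v = 0.6400 × Vmax = 0.6400 × 17.9 = 11.5 nmol·min⁻¹.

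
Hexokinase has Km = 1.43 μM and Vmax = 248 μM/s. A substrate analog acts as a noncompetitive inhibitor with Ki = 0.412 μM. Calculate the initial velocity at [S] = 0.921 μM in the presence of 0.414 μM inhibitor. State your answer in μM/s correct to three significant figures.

48.5 μM/s

With α = 1 + [I]/Ki = 1 + 0.414/0.412 = 2.005, the noncompetitive rate law is v = (Vmax/α)·[S] / (Km + [S]).
v = (248/2.005)×0.921 / (1.43 + 0.921) = 113.9/2.351 = 48.5 μM/s.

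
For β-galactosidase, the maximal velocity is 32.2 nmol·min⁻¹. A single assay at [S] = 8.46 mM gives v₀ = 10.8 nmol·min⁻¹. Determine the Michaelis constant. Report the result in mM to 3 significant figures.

16.8 mM

v/Vmax = 10.8/32.2 = 0.3354 = [S]/(Km+[S]).
So Km + [S] = [S]/0.3354 = 25.22 mM, giving Km = 25.22 − 8.46 = 16.8 mM.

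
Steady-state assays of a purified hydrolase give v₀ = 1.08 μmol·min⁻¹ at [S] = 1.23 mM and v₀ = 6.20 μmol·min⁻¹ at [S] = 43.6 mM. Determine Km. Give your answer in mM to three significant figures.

From v = Vmax[S]/(Km+[S]), each point gives Vmax = v(Km+[S])/[S].
Equating: 1.08(Km+1.23)/1.23 = 6.20(Km+43.6)/43.6.
0.8780·Km + 1.08 = 0.1422·Km + 6.20, so (0.8780 − 0.1422)·Km = 6.20 − 1.08.
Km = 5.120/0.7358 = 6.96 mM; then Vmax = 1.08(6.96+1.23)/1.23 = 7.19 μmol·min⁻¹.

6.96 mM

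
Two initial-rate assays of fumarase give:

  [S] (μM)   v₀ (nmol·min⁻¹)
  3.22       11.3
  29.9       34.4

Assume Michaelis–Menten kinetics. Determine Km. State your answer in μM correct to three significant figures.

9.79 μM

In reciprocal form, 1/v = (Km/Vmax)·(1/[S]) + 1/Vmax. The two points give (1/[S], 1/v) = (0.3106, 0.08850) and (0.03344, 0.02907).
Slope = (0.08850 − 0.02907)/(0.3106 − 0.03344) = 0.2144; intercept = 0.08850 − 0.2144×0.3106 = 0.02190.
Vmax = 1/intercept = 45.7 nmol·min⁻¹; Km = slope × Vmax = 0.2144 × 45.7 = 9.79 μM.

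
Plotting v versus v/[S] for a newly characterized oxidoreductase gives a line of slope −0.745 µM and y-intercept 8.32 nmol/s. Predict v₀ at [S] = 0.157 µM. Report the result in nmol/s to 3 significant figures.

1.45 nmol/s

In the Eadie–Hofstee form v = Vmax − Km·(v/[S]), the slope is −Km and the intercept is Vmax, so Km = 0.745 µM and Vmax = 8.32 nmol/s.
v = 8.32 × 0.157/(0.745 + 0.157) = 1.45 nmol/s.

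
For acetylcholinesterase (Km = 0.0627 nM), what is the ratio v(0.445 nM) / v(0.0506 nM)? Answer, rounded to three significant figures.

1.96

Since Vmax cancels, v₂/v₁ = [S]₂(Km+[S]₁) / [S]₁(Km+[S]₂).
= 0.445×(0.0627+0.0506) / (0.0506×(0.0627+0.445)) = 0.05042/0.02569 = 1.96.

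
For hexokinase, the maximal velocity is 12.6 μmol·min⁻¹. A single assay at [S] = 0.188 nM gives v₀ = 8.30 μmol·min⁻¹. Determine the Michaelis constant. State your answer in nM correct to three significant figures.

0.0974 nM

v/Vmax = 8.30/12.6 = 0.6587 = [S]/(Km+[S]).
So Km + [S] = [S]/0.6587 = 0.2854 nM, giving Km = 0.2854 − 0.188 = 0.0974 nM.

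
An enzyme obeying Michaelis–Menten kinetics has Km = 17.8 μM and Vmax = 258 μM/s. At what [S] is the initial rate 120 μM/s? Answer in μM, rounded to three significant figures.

15.5 μM

The required fractional saturation is v/Vmax = 120/258 = 0.4651.
Then [S]/(Km+[S]) = 0.4651 ⇒ [S] = 17.8 × 0.4651/(1 − 0.4651) = 15.5 μM.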